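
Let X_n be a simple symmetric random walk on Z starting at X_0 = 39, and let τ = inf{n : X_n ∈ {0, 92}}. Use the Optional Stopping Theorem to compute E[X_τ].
E[X_τ] = 39

X_n is a martingale and τ is a bounded-mean stopping time (indeed τ is finite a.s. with bounded expectation since the walk is in a bounded region). By the OST, E[X_τ] = E[X_0] = 39. Equivalently: E[X_τ] = 92 · P(hit 92 first) + 0 · P(hit 0 first) = 92 · (39/92) = 39.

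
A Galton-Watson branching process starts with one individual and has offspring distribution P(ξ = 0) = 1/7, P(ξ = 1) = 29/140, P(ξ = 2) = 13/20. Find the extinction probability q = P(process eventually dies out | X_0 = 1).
q = 20/91

The pgf is f(s) = 1/7 + 29/140·s + 13/20·s². The extinction probability q is the smallest fixed point of f in [0, 1]. Setting s = f(s):
  13/20·s² + (29/140 − 1)·s + 1/7 = 0
  13/20·s² − (1/7 + 13/20)·s + 1/7 = 0
which factors as (s − 1)·(13/20·s − 1/7) = 0, giving roots s = 1 and s = (1/7)/(13/20) = 20/91.
Mean offspring μ = 29/140 + 2·13/20 = 211/140 > 1 (supercritical), so q < 1. The extinction probability is the smaller root: q = (1/7)/(13/20) = 20/91.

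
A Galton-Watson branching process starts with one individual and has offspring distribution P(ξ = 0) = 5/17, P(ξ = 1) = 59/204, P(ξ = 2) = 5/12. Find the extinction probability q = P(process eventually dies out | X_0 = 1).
q = 12/17

The pgf is f(s) = 5/17 + 59/204·s + 5/12·s². The extinction probability q is the smallest fixed point of f in [0, 1]. Setting s = f(s):
  5/12·s² + (59/204 − 1)·s + 5/17 = 0
  5/12·s² − (5/17 + 5/12)·s + 5/17 = 0
which factors as (s − 1)·(5/12·s − 5/17) = 0, giving roots s = 1 and s = (5/17)/(5/12) = 12/17.
Mean offspring μ = 59/204 + 2·5/12 = 229/204 > 1 (supercritical), so q < 1. The extinction probability is the smaller root: q = (5/17)/(5/12) = 12/17.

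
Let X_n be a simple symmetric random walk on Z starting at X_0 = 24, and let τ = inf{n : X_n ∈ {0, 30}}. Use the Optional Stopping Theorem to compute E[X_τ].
E[X_τ] = 24

X_n is a martingale and τ is a bounded-mean stopping time (indeed τ is finite a.s. with bounded expectation since the walk is in a bounded region). By the OST, E[X_τ] = E[X_0] = 24. Equivalently: E[X_τ] = 30 · P(hit 30 first) + 0 · P(hit 0 first) = 30 · (24/30) = 24.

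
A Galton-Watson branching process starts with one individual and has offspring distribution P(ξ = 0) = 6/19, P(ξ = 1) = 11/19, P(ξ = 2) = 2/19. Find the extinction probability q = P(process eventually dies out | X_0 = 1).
q = 1

Mean offspring μ = 0·6/19 + 1·11/19 + 2·2/19 = 15/19 ≤ 1. For μ ≤ 1 with offspring not concentrated at 1, the Galton-Watson process goes extinct almost surely, so q = 1.
(Algebraic check: The pgf is f(s) = 6/19 + 11/19·s + 2/19·s². The extinction probability q is the smallest fixed point of f in [0, 1]. Setting s = f(s):
  2/19·s² + (11/19 − 1)·s + 6/19 = 0
  2/19·s² − (6/19 + 2/19)·s + 6/19 = 0
which factors as (s − 1)·(2/19·s − 6/19) = 0, giving roots s = 1 and s = (6/19)/(2/19) = 3. Since 3 ≥ 1, the smallest root in [0, 1] is s = 1.)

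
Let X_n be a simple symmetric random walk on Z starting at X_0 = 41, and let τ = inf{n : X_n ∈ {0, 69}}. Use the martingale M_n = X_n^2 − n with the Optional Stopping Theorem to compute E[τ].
E[τ] = 1148

M_n = X_n^2 − n is a martingale (since E[X_{n+1}^2 | F_n] = X_n^2 + 1). By OST (τ has finite mean in a bounded region), E[M_τ] = E[M_0] = X_0^2 − 0 = 41^2 = 1681. Also E[M_τ] = E[X_τ^2] − E[τ]. The walk exits at 0 or 69, with P(hit 69 first) = 41/69, so E[X_τ^2] = 69^2 · 41/69 + 0 = 2829. Thus E[τ] = E[X_τ^2] − E[M_τ] = 2829 − 1681 = 1148 = 41(69 − 41) = 1148.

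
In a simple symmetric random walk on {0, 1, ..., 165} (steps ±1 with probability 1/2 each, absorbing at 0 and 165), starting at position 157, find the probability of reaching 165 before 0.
P(hit 165 before 0) = 157/165

Let u_k = P(hit 165 before 0 | start at k). Then u_0 = 0, u_165 = 1, and u_k = u_{k-1}/2 + u_{k+1}/2 for 1 ≤ k ≤ 164. This harmonic recurrence is solved by u_k = k/165, giving u_157 = 157/165.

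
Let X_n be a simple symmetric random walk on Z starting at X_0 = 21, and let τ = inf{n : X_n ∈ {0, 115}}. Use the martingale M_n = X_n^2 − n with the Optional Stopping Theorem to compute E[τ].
E[τ] = 1974

M_n = X_n^2 − n is a martingale (since E[X_{n+1}^2 | F_n] = X_n^2 + 1). By OST (τ has finite mean in a bounded region), E[M_τ] = E[M_0] = X_0^2 − 0 = 21^2 = 441. Also E[M_τ] = E[X_τ^2] − E[τ]. The walk exits at 0 or 115, with P(hit 115 first) = 21/115, so E[X_τ^2] = 115^2 · 21/115 + 0 = 2415. Thus E[τ] = E[X_τ^2] − E[M_τ] = 2415 − 441 = 1974 = 21(115 − 21) = 1974.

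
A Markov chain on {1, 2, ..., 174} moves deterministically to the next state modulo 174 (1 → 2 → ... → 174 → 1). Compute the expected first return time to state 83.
E[T_83 | X_0 = 83] = 174

The chain cycles deterministically, so starting at state 83 it returns in exactly 174 steps. Equivalently, the stationary distribution is uniform π_j = 1/174 for every state j, so by Kac's formula E[T_83] = 1/π_83 = 174.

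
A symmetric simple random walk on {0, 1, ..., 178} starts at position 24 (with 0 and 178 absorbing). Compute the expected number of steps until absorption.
E[τ | X_0 = 24] = 3696

Let v_k = E[τ | X_0 = k]. Boundary: v_0 = v_178 = 0. Recurrence: v_k = 1 + (v_{k-1} + v_{k+1})/2 for 1 ≤ k ≤ 177. The particular solution to v_k − (v_{k-1} + v_{k+1})/2 = 1 is v_k = −k^2. Adding homogeneous solution A + B k and matching boundaries gives v_k = k (178 − k). Substituting k = 24: v_24 = 24 · 154 = 3696.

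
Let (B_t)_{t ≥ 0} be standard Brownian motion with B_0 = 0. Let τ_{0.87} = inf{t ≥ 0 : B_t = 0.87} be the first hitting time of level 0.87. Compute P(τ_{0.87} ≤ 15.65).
P(τ_{0.87} ≤ 15.65) = 2(1 − Φ(0.87/√15.65)) = 2(1 − Φ(0.2199)) ≈ 0.8259

By the reflection principle for standard BM, P(τ_b ≤ t) = 2 · P(B_t ≥ b). Since B_t ~ N(0, t), P(B_t ≥ 0.87) = 1 − Φ(0.87/√t) = 1 − Φ(0.87/√15.65) = 1 − Φ(0.2199) ≈ 0.41297. Doubling: P(τ_{0.87} ≤ 15.65) ≈ 2 · 0.41297 = 0.82594 ≈ 0.8259.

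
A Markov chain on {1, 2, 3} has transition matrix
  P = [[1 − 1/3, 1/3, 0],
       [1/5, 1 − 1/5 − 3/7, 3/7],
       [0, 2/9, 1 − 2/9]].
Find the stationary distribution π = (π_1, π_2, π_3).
π = (42/247, 70/247, 135/247)

This is a birth-death chain on three states, which satisfies detailed balance: π_1 · P_{12} = π_2 · P_{21} and π_2 · P_{23} = π_3 · P_{32}.
From π_1 · 1/3 = π_2 · 1/5: π_2/π_1 = (1/3)/(1/5) = 5/3.
From π_2 · 3/7 = π_3 · 2/9: π_3/π_2 = (3/7)/(2/9) = 27/14.
Take π_1 proportional to 1; then unnormalized π = (1, 5/3, 45/14). Normalize by dividing by the sum 247/42:
  π = (42/247, 70/247, 135/247).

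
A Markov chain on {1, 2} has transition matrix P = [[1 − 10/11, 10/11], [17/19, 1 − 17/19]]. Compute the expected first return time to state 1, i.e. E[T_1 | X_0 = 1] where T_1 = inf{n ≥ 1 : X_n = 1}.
E[T_1 | X_0 = 1] = 1/π_1 = 377/187

For an irreducible recurrent Markov chain with stationary distribution π, E[T_i | X_0 = i] = 1/π_i (Kac's formula). Here π_1 = (17/19)/(10/11 + 17/19) = (17/19)/(377/209) = 187/377, so E[T_1 | X_0 = 1] = 1/π_1 = (10/11 + 17/19)/(17/19) = (377/209)/(17/19) = 377/187.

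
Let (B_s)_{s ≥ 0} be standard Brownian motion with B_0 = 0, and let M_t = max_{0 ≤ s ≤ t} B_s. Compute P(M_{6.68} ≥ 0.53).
P(M_{6.68} ≥ 0.53) = 2·P(B_{6.68} ≥ 0.53) = 2(1 − Φ(0.53/√6.68)) ≈ 0.8375

By the reflection principle for Brownian motion, P(M_t ≥ a) = 2 · P(B_t ≥ a) for a ≥ 0. Since B_t ~ N(0, t), P(B_t ≥ 0.53) = 1 − Φ(0.53/√t) = 1 − Φ(0.53/√6.68) = 1 − Φ(0.2051). So
  P(M_{6.68} ≥ 0.53) = 2(1 − Φ(0.2051)) ≈ 0.8375.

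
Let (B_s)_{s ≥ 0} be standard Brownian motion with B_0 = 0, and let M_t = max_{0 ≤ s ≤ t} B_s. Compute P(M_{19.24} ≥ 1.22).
P(M_{19.24} ≥ 1.22) = 2·P(B_{19.24} ≥ 1.22) = 2(1 − Φ(1.22/√19.24)) ≈ 0.7809

By the reflection principle for Brownian motion, P(M_t ≥ a) = 2 · P(B_t ≥ a) for a ≥ 0. Since B_t ~ N(0, t), P(B_t ≥ 1.22) = 1 − Φ(1.22/√t) = 1 − Φ(1.22/√19.24) = 1 − Φ(0.2781). So
  P(M_{19.24} ≥ 1.22) = 2(1 − Φ(0.2781)) ≈ 0.7809.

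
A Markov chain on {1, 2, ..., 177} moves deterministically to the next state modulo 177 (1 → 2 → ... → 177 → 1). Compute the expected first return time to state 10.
E[T_10 | X_0 = 10] = 177

The chain cycles deterministically, so starting at state 10 it returns in exactly 177 steps. Equivalently, the stationary distribution is uniform π_j = 1/177 for every state j, so by Kac's formula E[T_10] = 1/π_10 = 177.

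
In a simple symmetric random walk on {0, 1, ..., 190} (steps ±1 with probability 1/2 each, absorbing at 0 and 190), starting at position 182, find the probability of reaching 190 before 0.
P(hit 190 before 0) = 182/190 = 91/95

Let u_k = P(hit 190 before 0 | start at k). Then u_0 = 0, u_190 = 1, and u_k = u_{k-1}/2 + u_{k+1}/2 for 1 ≤ k ≤ 189. This harmonic recurrence is solved by u_k = k/190, giving u_182 = 182/190 = 91/95.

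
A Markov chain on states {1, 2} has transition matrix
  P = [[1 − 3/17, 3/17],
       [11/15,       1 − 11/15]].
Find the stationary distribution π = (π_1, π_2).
π_1 = 187/232, π_2 = 45/232

Solve πP = π with π_1 + π_2 = 1. From πP = π: π_1 · (1 − 3/17) + π_2 · 11/15 = π_1 ⇒ π_2 · 11/15 = π_1 · 3/17 ⇒ π_2/π_1 = (3/17)/(11/15) = 45/187. Together with π_1 + π_2 = 1:
  π_1 = (11/15)/(3/17 + 11/15) = (11/15)/(232/255) = 187/232,
  π_2 = (3/17)/(3/17 + 11/15) = (3/17)/(232/255) = 45/232.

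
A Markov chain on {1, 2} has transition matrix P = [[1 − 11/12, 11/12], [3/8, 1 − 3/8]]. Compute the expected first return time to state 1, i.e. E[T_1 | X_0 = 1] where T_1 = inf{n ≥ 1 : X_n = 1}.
E[T_1 | X_0 = 1] = 1/π_1 = 31/9

For an irreducible recurrent Markov chain with stationary distribution π, E[T_i | X_0 = i] = 1/π_i (Kac's formula). Here π_1 = (3/8)/(11/12 + 3/8) = (3/8)/(31/24) = 9/31, so E[T_1 | X_0 = 1] = 1/π_1 = (11/12 + 3/8)/(3/8) = (31/24)/(3/8) = 31/9.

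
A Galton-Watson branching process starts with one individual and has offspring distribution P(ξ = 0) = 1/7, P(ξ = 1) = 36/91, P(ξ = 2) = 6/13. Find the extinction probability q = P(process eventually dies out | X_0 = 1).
q = 13/42

The pgf is f(s) = 1/7 + 36/91·s + 6/13·s². The extinction probability q is the smallest fixed point of f in [0, 1]. Setting s = f(s):
  6/13·s² + (36/91 − 1)·s + 1/7 = 0
  6/13·s² − (1/7 + 6/13)·s + 1/7 = 0
which factors as (s − 1)·(6/13·s − 1/7) = 0, giving roots s = 1 and s = (1/7)/(6/13) = 13/42.
Mean offspring μ = 36/91 + 2·6/13 = 120/91 > 1 (supercritical), so q < 1. The extinction probability is the smaller root: q = (1/7)/(6/13) = 13/42.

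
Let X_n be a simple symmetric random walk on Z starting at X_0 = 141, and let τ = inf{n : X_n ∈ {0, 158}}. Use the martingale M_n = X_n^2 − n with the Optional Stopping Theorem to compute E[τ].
E[τ] = 2397

M_n = X_n^2 − n is a martingale (since E[X_{n+1}^2 | F_n] = X_n^2 + 1). By OST (τ has finite mean in a bounded region), E[M_τ] = E[M_0] = X_0^2 − 0 = 141^2 = 19881. Also E[M_τ] = E[X_τ^2] − E[τ]. The walk exits at 0 or 158, with P(hit 158 first) = 141/158, so E[X_τ^2] = 158^2 · 141/158 + 0 = 22278. Thus E[τ] = E[X_τ^2] − E[M_τ] = 22278 − 19881 = 2397 = 141(158 − 141) = 2397.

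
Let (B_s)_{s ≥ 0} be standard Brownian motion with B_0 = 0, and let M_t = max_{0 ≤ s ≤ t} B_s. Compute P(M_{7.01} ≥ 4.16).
P(M_{7.01} ≥ 4.16) = 2·P(B_{7.01} ≥ 4.16) = 2(1 − Φ(4.16/√7.01)) ≈ 0.1161

By the reflection principle for Brownian motion, P(M_t ≥ a) = 2 · P(B_t ≥ a) for a ≥ 0. Since B_t ~ N(0, t), P(B_t ≥ 4.16) = 1 − Φ(4.16/√t) = 1 − Φ(4.16/√7.01) = 1 − Φ(1.5712). So
  P(M_{7.01} ≥ 4.16) = 2(1 − Φ(1.5712)) ≈ 0.1161.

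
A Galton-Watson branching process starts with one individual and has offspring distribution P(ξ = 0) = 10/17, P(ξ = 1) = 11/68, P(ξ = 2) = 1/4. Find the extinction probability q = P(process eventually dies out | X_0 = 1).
q = 1

Mean offspring μ = 0·10/17 + 1·11/68 + 2·1/4 = 45/68 ≤ 1. For μ ≤ 1 with offspring not concentrated at 1, the Galton-Watson process goes extinct almost surely, so q = 1.
(Algebraic check: The pgf is f(s) = 10/17 + 11/68·s + 1/4·s². The extinction probability q is the smallest fixed point of f in [0, 1]. Setting s = f(s):
  1/4·s² + (11/68 − 1)·s + 10/17 = 0
  1/4·s² − (10/17 + 1/4)·s + 10/17 = 0
which factors as (s − 1)·(1/4·s − 10/17) = 0, giving roots s = 1 and s = (10/17)/(1/4) = 40/17. Since 40/17 ≥ 1, the smallest root in [0, 1] is s = 1.)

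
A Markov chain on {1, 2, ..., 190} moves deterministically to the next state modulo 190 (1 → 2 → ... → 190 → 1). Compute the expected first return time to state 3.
E[T_3 | X_0 = 3] = 190

The chain cycles deterministically, so starting at state 3 it returns in exactly 190 steps. Equivalently, the stationary distribution is uniform π_j = 1/190 for every state j, so by Kac's formula E[T_3] = 1/π_3 = 190.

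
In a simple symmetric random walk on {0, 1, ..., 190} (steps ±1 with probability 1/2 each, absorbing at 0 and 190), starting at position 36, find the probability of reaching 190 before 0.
P(hit 190 before 0) = 36/190 = 18/95

Let u_k = P(hit 190 before 0 | start at k). Then u_0 = 0, u_190 = 1, and u_k = u_{k-1}/2 + u_{k+1}/2 for 1 ≤ k ≤ 189. This harmonic recurrence is solved by u_k = k/190, giving u_36 = 36/190 = 18/95.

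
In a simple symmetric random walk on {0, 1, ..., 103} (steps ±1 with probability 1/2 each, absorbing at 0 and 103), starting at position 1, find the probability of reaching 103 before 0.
P(hit 103 before 0) = 1/103

Let u_k = P(hit 103 before 0 | start at k). Then u_0 = 0, u_103 = 1, and u_k = u_{k-1}/2 + u_{k+1}/2 for 1 ≤ k ≤ 102. This harmonic recurrence is solved by u_k = k/103, giving u_1 = 1/103.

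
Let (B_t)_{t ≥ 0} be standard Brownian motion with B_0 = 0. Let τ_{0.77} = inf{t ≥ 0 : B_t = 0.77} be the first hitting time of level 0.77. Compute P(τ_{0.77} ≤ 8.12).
P(τ_{0.77} ≤ 8.12) = 2(1 − Φ(0.77/√8.12)) = 2(1 − Φ(0.2702)) ≈ 0.7870

By the reflection principle for standard BM, P(τ_b ≤ t) = 2 · P(B_t ≥ b). Since B_t ~ N(0, t), P(B_t ≥ 0.77) = 1 − Φ(0.77/√t) = 1 − Φ(0.77/√8.12) = 1 − Φ(0.2702) ≈ 0.39350. Doubling: P(τ_{0.77} ≤ 8.12) ≈ 2 · 0.39350 = 0.78700 ≈ 0.7870.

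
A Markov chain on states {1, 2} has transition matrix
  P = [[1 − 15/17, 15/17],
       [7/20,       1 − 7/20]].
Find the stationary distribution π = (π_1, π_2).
π_1 = 119/419, π_2 = 300/419

Solve πP = π with π_1 + π_2 = 1. From πP = π: π_1 · (1 − 15/17) + π_2 · 7/20 = π_1 ⇒ π_2 · 7/20 = π_1 · 15/17 ⇒ π_2/π_1 = (15/17)/(7/20) = 300/119. Together with π_1 + π_2 = 1:
  π_1 = (7/20)/(15/17 + 7/20) = (7/20)/(419/340) = 119/419,
  π_2 = (15/17)/(15/17 + 7/20) = (15/17)/(419/340) = 300/419.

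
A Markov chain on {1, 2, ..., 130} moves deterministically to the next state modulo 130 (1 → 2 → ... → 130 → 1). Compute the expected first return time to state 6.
E[T_6 | X_0 = 6] = 130

The chain cycles deterministically, so starting at state 6 it returns in exactly 130 steps. Equivalently, the stationary distribution is uniform π_j = 1/130 for every state j, so by Kac's formula E[T_6] = 1/π_6 = 130.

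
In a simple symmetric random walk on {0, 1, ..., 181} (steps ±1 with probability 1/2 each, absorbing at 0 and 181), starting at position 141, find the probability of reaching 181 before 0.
P(hit 181 before 0) = 141/181

Let u_k = P(hit 181 before 0 | start at k). Then u_0 = 0, u_181 = 1, and u_k = u_{k-1}/2 + u_{k+1}/2 for 1 ≤ k ≤ 180. This harmonic recurrence is solved by u_k = k/181, giving u_141 = 141/181.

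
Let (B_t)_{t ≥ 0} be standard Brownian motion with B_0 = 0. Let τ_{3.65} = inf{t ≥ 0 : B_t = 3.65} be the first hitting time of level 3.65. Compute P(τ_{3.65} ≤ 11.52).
P(τ_{3.65} ≤ 11.52) = 2(1 − Φ(3.65/√11.52)) = 2(1 − Φ(1.0754)) ≈ 0.2822

By the reflection principle for standard BM, P(τ_b ≤ t) = 2 · P(B_t ≥ b). Since B_t ~ N(0, t), P(B_t ≥ 3.65) = 1 − Φ(3.65/√t) = 1 − Φ(3.65/√11.52) = 1 − Φ(1.0754) ≈ 0.14110. Doubling: P(τ_{3.65} ≤ 11.52) ≈ 2 · 0.14110 = 0.28220 ≈ 0.2822.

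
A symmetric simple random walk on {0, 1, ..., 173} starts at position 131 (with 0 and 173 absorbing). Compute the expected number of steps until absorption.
E[τ | X_0 = 131] = 5502

Let v_k = E[τ | X_0 = k]. Boundary: v_0 = v_173 = 0. Recurrence: v_k = 1 + (v_{k-1} + v_{k+1})/2 for 1 ≤ k ≤ 172. The particular solution to v_k − (v_{k-1} + v_{k+1})/2 = 1 is v_k = −k^2. Adding homogeneous solution A + B k and matching boundaries gives v_k = k (173 − k). Substituting k = 131: v_131 = 131 · 42 = 5502.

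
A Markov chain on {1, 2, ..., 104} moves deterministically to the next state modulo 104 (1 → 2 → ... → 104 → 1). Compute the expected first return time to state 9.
E[T_9 | X_0 = 9] = 104

The chain cycles deterministically, so starting at state 9 it returns in exactly 104 steps. Equivalently, the stationary distribution is uniform π_j = 1/104 for every state j, so by Kac's formula E[T_9] = 1/π_9 = 104.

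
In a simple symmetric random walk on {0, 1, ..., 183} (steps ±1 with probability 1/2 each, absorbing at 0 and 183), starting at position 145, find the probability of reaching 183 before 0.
P(hit 183 before 0) = 145/183

Let u_k = P(hit 183 before 0 | start at k). Then u_0 = 0, u_183 = 1, and u_k = u_{k-1}/2 + u_{k+1}/2 for 1 ≤ k ≤ 182. This harmonic recurrence is solved by u_k = k/183, giving u_145 = 145/183.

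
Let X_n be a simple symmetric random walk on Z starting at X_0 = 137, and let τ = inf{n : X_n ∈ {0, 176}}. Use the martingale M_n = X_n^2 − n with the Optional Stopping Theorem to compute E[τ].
E[τ] = 5343

M_n = X_n^2 − n is a martingale (since E[X_{n+1}^2 | F_n] = X_n^2 + 1). By OST (τ has finite mean in a bounded region), E[M_τ] = E[M_0] = X_0^2 − 0 = 137^2 = 18769. Also E[M_τ] = E[X_τ^2] − E[τ]. The walk exits at 0 or 176, with P(hit 176 first) = 137/176, so E[X_τ^2] = 176^2 · 137/176 + 0 = 24112. Thus E[τ] = E[X_τ^2] − E[M_τ] = 24112 − 18769 = 5343 = 137(176 − 137) = 5343.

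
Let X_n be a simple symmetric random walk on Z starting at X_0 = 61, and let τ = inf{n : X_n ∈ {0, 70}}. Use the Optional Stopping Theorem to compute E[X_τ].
E[X_τ] = 61

X_n is a martingale and τ is a bounded-mean stopping time (indeed τ is finite a.s. with bounded expectation since the walk is in a bounded region). By the OST, E[X_τ] = E[X_0] = 61. Equivalently: E[X_τ] = 70 · P(hit 70 first) + 0 · P(hit 0 first) = 70 · (61/70) = 61.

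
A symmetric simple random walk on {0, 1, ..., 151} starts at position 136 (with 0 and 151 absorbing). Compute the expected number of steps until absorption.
E[τ | X_0 = 136] = 2040

Let v_k = E[τ | X_0 = k]. Boundary: v_0 = v_151 = 0. Recurrence: v_k = 1 + (v_{k-1} + v_{k+1})/2 for 1 ≤ k ≤ 150. The particular solution to v_k − (v_{k-1} + v_{k+1})/2 = 1 is v_k = −k^2. Adding homogeneous solution A + B k and matching boundaries gives v_k = k (151 − k). Substituting k = 136: v_136 = 136 · 15 = 2040.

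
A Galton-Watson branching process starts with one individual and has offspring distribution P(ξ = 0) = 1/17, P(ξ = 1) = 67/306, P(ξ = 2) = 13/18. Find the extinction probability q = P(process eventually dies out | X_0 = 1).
q = 18/221

The pgf is f(s) = 1/17 + 67/306·s + 13/18·s². The extinction probability q is the smallest fixed point of f in [0, 1]. Setting s = f(s):
  13/18·s² + (67/306 − 1)·s + 1/17 = 0
  13/18·s² − (1/17 + 13/18)·s + 1/17 = 0
which factors as (s − 1)·(13/18·s − 1/17) = 0, giving roots s = 1 and s = (1/17)/(13/18) = 18/221.
Mean offspring μ = 67/306 + 2·13/18 = 509/306 > 1 (supercritical), so q < 1. The extinction probability is the smaller root: q = (1/17)/(13/18) = 18/221.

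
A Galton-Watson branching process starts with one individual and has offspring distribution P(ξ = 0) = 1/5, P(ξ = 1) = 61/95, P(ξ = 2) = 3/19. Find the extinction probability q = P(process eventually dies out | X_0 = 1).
q = 1

Mean offspring μ = 0·1/5 + 1·61/95 + 2·3/19 = 91/95 ≤ 1. For μ ≤ 1 with offspring not concentrated at 1, the Galton-Watson process goes extinct almost surely, so q = 1.
(Algebraic check: The pgf is f(s) = 1/5 + 61/95·s + 3/19·s². The extinction probability q is the smallest fixed point of f in [0, 1]. Setting s = f(s):
  3/19·s² + (61/95 − 1)·s + 1/5 = 0
  3/19·s² − (1/5 + 3/19)·s + 1/5 = 0
which factors as (s − 1)·(3/19·s − 1/5) = 0, giving roots s = 1 and s = (1/5)/(3/19) = 19/15. Since 19/15 ≥ 1, the smallest root in [0, 1] is s = 1.)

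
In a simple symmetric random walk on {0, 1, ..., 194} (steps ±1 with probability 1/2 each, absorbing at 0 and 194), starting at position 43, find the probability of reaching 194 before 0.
P(hit 194 before 0) = 43/194

Let u_k = P(hit 194 before 0 | start at k). Then u_0 = 0, u_194 = 1, and u_k = u_{k-1}/2 + u_{k+1}/2 for 1 ≤ k ≤ 193. This harmonic recurrence is solved by u_k = k/194, giving u_43 = 43/194.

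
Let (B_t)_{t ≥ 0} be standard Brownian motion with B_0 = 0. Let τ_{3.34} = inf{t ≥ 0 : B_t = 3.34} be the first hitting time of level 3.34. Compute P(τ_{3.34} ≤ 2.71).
P(τ_{3.34} ≤ 2.71) = 2(1 − Φ(3.34/√2.71)) = 2(1 − Φ(2.0289)) ≈ 0.0425

By the reflection principle for standard BM, P(τ_b ≤ t) = 2 · P(B_t ≥ b). Since B_t ~ N(0, t), P(B_t ≥ 3.34) = 1 − Φ(3.34/√t) = 1 − Φ(3.34/√2.71) = 1 − Φ(2.0289) ≈ 0.02123. Doubling: P(τ_{3.34} ≤ 2.71) ≈ 2 · 0.02123 = 0.04246 ≈ 0.0425.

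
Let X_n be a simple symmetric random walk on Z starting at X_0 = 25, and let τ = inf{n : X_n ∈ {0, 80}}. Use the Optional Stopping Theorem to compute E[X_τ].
E[X_τ] = 25

X_n is a martingale and τ is a bounded-mean stopping time (indeed τ is finite a.s. with bounded expectation since the walk is in a bounded region). By the OST, E[X_τ] = E[X_0] = 25. Equivalently: E[X_τ] = 80 · P(hit 80 first) + 0 · P(hit 0 first) = 80 · (25/80) = 25.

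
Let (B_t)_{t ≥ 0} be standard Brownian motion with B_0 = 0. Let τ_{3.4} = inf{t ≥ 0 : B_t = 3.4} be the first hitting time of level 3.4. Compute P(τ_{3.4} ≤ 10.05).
P(τ_{3.4} ≤ 10.05) = 2(1 − Φ(3.4/√10.05)) = 2(1 − Φ(1.0725)) ≈ 0.2835

By the reflection principle for standard BM, P(τ_b ≤ t) = 2 · P(B_t ≥ b). Since B_t ~ N(0, t), P(B_t ≥ 3.4) = 1 − Φ(3.4/√t) = 1 − Φ(3.4/√10.05) = 1 − Φ(1.0725) ≈ 0.14175. Doubling: P(τ_{3.4} ≤ 10.05) ≈ 2 · 0.14175 = 0.28350 ≈ 0.2835.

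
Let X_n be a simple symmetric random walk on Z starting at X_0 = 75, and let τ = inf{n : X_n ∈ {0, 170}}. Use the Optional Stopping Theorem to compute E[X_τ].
E[X_τ] = 75

X_n is a martingale and τ is a bounded-mean stopping time (indeed τ is finite a.s. with bounded expectation since the walk is in a bounded region). By the OST, E[X_τ] = E[X_0] = 75. Equivalently: E[X_τ] = 170 · P(hit 170 first) + 0 · P(hit 0 first) = 170 · (75/170) = 75.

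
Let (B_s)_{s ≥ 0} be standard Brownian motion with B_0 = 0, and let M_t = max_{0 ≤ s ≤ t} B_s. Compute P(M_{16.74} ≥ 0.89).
P(M_{16.74} ≥ 0.89) = 2·P(B_{16.74} ≥ 0.89) = 2(1 − Φ(0.89/√16.74)) ≈ 0.8278

By the reflection principle for Brownian motion, P(M_t ≥ a) = 2 · P(B_t ≥ a) for a ≥ 0. Since B_t ~ N(0, t), P(B_t ≥ 0.89) = 1 − Φ(0.89/√t) = 1 − Φ(0.89/√16.74) = 1 − Φ(0.2175). So
  P(M_{16.74} ≥ 0.89) = 2(1 − Φ(0.2175)) ≈ 0.8278.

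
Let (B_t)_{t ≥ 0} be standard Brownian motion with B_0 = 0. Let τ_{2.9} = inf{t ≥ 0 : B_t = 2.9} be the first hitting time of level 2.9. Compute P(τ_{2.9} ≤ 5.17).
P(τ_{2.9} ≤ 5.17) = 2(1 − Φ(2.9/√5.17)) = 2(1 − Φ(1.2754)) ≈ 0.2022

By the reflection principle for standard BM, P(τ_b ≤ t) = 2 · P(B_t ≥ b). Since B_t ~ N(0, t), P(B_t ≥ 2.9) = 1 − Φ(2.9/√t) = 1 − Φ(2.9/√5.17) = 1 − Φ(1.2754) ≈ 0.10108. Doubling: P(τ_{2.9} ≤ 5.17) ≈ 2 · 0.10108 = 0.20216 ≈ 0.2022.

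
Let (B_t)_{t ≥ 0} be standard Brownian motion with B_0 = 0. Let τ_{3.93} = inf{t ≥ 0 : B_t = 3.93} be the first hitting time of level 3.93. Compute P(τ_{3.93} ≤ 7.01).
P(τ_{3.93} ≤ 7.01) = 2(1 − Φ(3.93/√7.01)) = 2(1 − Φ(1.4843)) ≈ 0.1377

By the reflection principle for standard BM, P(τ_b ≤ t) = 2 · P(B_t ≥ b). Since B_t ~ N(0, t), P(B_t ≥ 3.93) = 1 − Φ(3.93/√t) = 1 − Φ(3.93/√7.01) = 1 − Φ(1.4843) ≈ 0.06886. Doubling: P(τ_{3.93} ≤ 7.01) ≈ 2 · 0.06886 = 0.13772 ≈ 0.1377.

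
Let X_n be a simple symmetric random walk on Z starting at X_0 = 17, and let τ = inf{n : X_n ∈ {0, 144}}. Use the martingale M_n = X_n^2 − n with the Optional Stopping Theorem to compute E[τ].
E[τ] = 2159

M_n = X_n^2 − n is a martingale (since E[X_{n+1}^2 | F_n] = X_n^2 + 1). By OST (τ has finite mean in a bounded region), E[M_τ] = E[M_0] = X_0^2 − 0 = 17^2 = 289. Also E[M_τ] = E[X_τ^2] − E[τ]. The walk exits at 0 or 144, with P(hit 144 first) = 17/144, so E[X_τ^2] = 144^2 · 17/144 + 0 = 2448. Thus E[τ] = E[X_τ^2] − E[M_τ] = 2448 − 289 = 2159 = 17(144 − 17) = 2159.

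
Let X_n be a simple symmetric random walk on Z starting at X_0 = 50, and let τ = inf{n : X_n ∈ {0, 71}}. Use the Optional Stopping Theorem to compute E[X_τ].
E[X_τ] = 50

X_n is a martingale and τ is a bounded-mean stopping time (indeed τ is finite a.s. with bounded expectation since the walk is in a bounded region). By the OST, E[X_τ] = E[X_0] = 50. Equivalently: E[X_τ] = 71 · P(hit 71 first) + 0 · P(hit 0 first) = 71 · (50/71) = 50.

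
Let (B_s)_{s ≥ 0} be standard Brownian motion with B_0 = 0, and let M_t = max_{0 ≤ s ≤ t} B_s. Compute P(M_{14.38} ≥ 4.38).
P(M_{14.38} ≥ 4.38) = 2·P(B_{14.38} ≥ 4.38) = 2(1 − Φ(4.38/√14.38)) ≈ 0.2481

By the reflection principle for Brownian motion, P(M_t ≥ a) = 2 · P(B_t ≥ a) for a ≥ 0. Since B_t ~ N(0, t), P(B_t ≥ 4.38) = 1 − Φ(4.38/√t) = 1 − Φ(4.38/√14.38) = 1 − Φ(1.1550). So
  P(M_{14.38} ≥ 4.38) = 2(1 − Φ(1.1550)) ≈ 0.2481.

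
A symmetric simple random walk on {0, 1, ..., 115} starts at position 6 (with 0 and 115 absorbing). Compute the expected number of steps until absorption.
E[τ | X_0 = 6] = 654

Let v_k = E[τ | X_0 = k]. Boundary: v_0 = v_115 = 0. Recurrence: v_k = 1 + (v_{k-1} + v_{k+1})/2 for 1 ≤ k ≤ 114. The particular solution to v_k − (v_{k-1} + v_{k+1})/2 = 1 is v_k = −k^2. Adding homogeneous solution A + B k and matching boundaries gives v_k = k (115 − k). Substituting k = 6: v_6 = 6 · 109 = 654.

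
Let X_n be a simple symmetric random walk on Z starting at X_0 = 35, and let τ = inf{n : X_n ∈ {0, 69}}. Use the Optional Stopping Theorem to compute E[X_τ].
E[X_τ] = 35

X_n is a martingale and τ is a bounded-mean stopping time (indeed τ is finite a.s. with bounded expectation since the walk is in a bounded region). By the OST, E[X_τ] = E[X_0] = 35. Equivalently: E[X_τ] = 69 · P(hit 69 first) + 0 · P(hit 0 first) = 69 · (35/69) = 35.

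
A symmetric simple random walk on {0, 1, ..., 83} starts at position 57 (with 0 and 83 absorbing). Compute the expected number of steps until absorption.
E[τ | X_0 = 57] = 1482

Let v_k = E[τ | X_0 = k]. Boundary: v_0 = v_83 = 0. Recurrence: v_k = 1 + (v_{k-1} + v_{k+1})/2 for 1 ≤ k ≤ 82. The particular solution to v_k − (v_{k-1} + v_{k+1})/2 = 1 is v_k = −k^2. Adding homogeneous solution A + B k and matching boundaries gives v_k = k (83 − k). Substituting k = 57: v_57 = 57 · 26 = 1482.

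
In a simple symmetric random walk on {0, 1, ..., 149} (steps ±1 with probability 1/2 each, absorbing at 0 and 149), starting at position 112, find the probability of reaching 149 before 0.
P(hit 149 before 0) = 112/149

Let u_k = P(hit 149 before 0 | start at k). Then u_0 = 0, u_149 = 1, and u_k = u_{k-1}/2 + u_{k+1}/2 for 1 ≤ k ≤ 148. This harmonic recurrence is solved by u_k = k/149, giving u_112 = 112/149.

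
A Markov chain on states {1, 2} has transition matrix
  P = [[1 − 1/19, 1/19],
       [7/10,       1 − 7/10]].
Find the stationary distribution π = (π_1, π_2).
π_1 = 133/143, π_2 = 10/143

Solve πP = π with π_1 + π_2 = 1. From πP = π: π_1 · (1 − 1/19) + π_2 · 7/10 = π_1 ⇒ π_2 · 7/10 = π_1 · 1/19 ⇒ π_2/π_1 = (1/19)/(7/10) = 10/133. Together with π_1 + π_2 = 1:
  π_1 = (7/10)/(1/19 + 7/10) = (7/10)/(143/190) = 133/143,
  π_2 = (1/19)/(1/19 + 7/10) = (1/19)/(143/190) = 10/143.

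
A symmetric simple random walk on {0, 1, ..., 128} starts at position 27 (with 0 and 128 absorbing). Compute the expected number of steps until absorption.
E[τ | X_0 = 27] = 2727

Let v_k = E[τ | X_0 = k]. Boundary: v_0 = v_128 = 0. Recurrence: v_k = 1 + (v_{k-1} + v_{k+1})/2 for 1 ≤ k ≤ 127. The particular solution to v_k − (v_{k-1} + v_{k+1})/2 = 1 is v_k = −k^2. Adding homogeneous solution A + B k and matching boundaries gives v_k = k (128 − k). Substituting k = 27: v_27 = 27 · 101 = 2727.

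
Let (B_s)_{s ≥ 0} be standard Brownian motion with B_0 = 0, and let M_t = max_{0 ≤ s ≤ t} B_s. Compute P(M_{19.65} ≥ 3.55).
P(M_{19.65} ≥ 3.55) = 2·P(B_{19.65} ≥ 3.55) = 2(1 − Φ(3.55/√19.65)) ≈ 0.4232

By the reflection principle for Brownian motion, P(M_t ≥ a) = 2 · P(B_t ≥ a) for a ≥ 0. Since B_t ~ N(0, t), P(B_t ≥ 3.55) = 1 − Φ(3.55/√t) = 1 − Φ(3.55/√19.65) = 1 − Φ(0.8008). So
  P(M_{19.65} ≥ 3.55) = 2(1 − Φ(0.8008)) ≈ 0.4232.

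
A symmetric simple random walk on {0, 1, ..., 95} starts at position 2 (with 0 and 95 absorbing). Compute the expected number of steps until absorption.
E[τ | X_0 = 2] = 186

Let v_k = E[τ | X_0 = k]. Boundary: v_0 = v_95 = 0. Recurrence: v_k = 1 + (v_{k-1} + v_{k+1})/2 for 1 ≤ k ≤ 94. The particular solution to v_k − (v_{k-1} + v_{k+1})/2 = 1 is v_k = −k^2. Adding homogeneous solution A + B k and matching boundaries gives v_k = k (95 − k). Substituting k = 2: v_2 = 2 · 93 = 186.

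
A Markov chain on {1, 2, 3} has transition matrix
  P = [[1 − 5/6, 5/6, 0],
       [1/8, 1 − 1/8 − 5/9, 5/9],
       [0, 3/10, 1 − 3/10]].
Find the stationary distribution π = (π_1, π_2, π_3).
π = (81/1621, 540/1621, 1000/1621)

This is a birth-death chain on three states, which satisfies detailed balance: π_1 · P_{12} = π_2 · P_{21} and π_2 · P_{23} = π_3 · P_{32}.
From π_1 · 5/6 = π_2 · 1/8: π_2/π_1 = (5/6)/(1/8) = 20/3.
From π_2 · 5/9 = π_3 · 3/10: π_3/π_2 = (5/9)/(3/10) = 50/27.
Take π_1 proportional to 1; then unnormalized π = (1, 20/3, 1000/81). Normalize by dividing by the sum 1621/81:
  π = (81/1621, 540/1621, 1000/1621).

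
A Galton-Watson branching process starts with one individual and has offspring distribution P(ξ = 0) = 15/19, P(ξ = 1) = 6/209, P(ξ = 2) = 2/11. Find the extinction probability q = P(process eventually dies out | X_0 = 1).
q = 1

Mean offspring μ = 0·15/19 + 1·6/209 + 2·2/11 = 82/209 ≤ 1. For μ ≤ 1 with offspring not concentrated at 1, the Galton-Watson process goes extinct almost surely, so q = 1.
(Algebraic check: The pgf is f(s) = 15/19 + 6/209·s + 2/11·s². The extinction probability q is the smallest fixed point of f in [0, 1]. Setting s = f(s):
  2/11·s² + (6/209 − 1)·s + 15/19 = 0
  2/11·s² − (15/19 + 2/11)·s + 15/19 = 0
which factors as (s − 1)·(2/11·s − 15/19) = 0, giving roots s = 1 and s = (15/19)/(2/11) = 165/38. Since 165/38 ≥ 1, the smallest root in [0, 1] is s = 1.)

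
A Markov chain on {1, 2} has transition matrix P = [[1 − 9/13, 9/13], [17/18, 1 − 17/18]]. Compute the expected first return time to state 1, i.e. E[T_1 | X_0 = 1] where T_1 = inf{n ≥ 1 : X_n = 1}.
E[T_1 | X_0 = 1] = 1/π_1 = 383/221

For an irreducible recurrent Markov chain with stationary distribution π, E[T_i | X_0 = i] = 1/π_i (Kac's formula). Here π_1 = (17/18)/(9/13 + 17/18) = (17/18)/(383/234) = 221/383, so E[T_1 | X_0 = 1] = 1/π_1 = (9/13 + 17/18)/(17/18) = (383/234)/(17/18) = 383/221.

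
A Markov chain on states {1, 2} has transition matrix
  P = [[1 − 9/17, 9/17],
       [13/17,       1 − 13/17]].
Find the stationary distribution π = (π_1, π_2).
π_1 = 13/22, π_2 = 9/22

Solve πP = π with π_1 + π_2 = 1. From πP = π: π_1 · (1 − 9/17) + π_2 · 13/17 = π_1 ⇒ π_2 · 13/17 = π_1 · 9/17 ⇒ π_2/π_1 = (9/17)/(13/17) = 9/13. Together with π_1 + π_2 = 1:
  π_1 = (13/17)/(9/17 + 13/17) = (13/17)/(22/17) = 13/22,
  π_2 = (9/17)/(9/17 + 13/17) = (9/17)/(22/17) = 9/22.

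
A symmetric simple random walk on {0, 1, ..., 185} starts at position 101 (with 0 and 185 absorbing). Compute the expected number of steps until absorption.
E[τ | X_0 = 101] = 8484

Let v_k = E[τ | X_0 = k]. Boundary: v_0 = v_185 = 0. Recurrence: v_k = 1 + (v_{k-1} + v_{k+1})/2 for 1 ≤ k ≤ 184. The particular solution to v_k − (v_{k-1} + v_{k+1})/2 = 1 is v_k = −k^2. Adding homogeneous solution A + B k and matching boundaries gives v_k = k (185 − k). Substituting k = 101: v_101 = 101 · 84 = 8484.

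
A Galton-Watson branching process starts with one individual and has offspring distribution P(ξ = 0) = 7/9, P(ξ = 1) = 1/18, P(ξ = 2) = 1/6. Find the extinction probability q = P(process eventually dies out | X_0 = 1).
q = 1

Mean offspring μ = 0·7/9 + 1·1/18 + 2·1/6 = 7/18 ≤ 1. For μ ≤ 1 with offspring not concentrated at 1, the Galton-Watson process goes extinct almost surely, so q = 1.
(Algebraic check: The pgf is f(s) = 7/9 + 1/18·s + 1/6·s². The extinction probability q is the smallest fixed point of f in [0, 1]. Setting s = f(s):
  1/6·s² + (1/18 − 1)·s + 7/9 = 0
  1/6·s² − (7/9 + 1/6)·s + 7/9 = 0
which factors as (s − 1)·(1/6·s − 7/9) = 0, giving roots s = 1 and s = (7/9)/(1/6) = 14/3. Since 14/3 ≥ 1, the smallest root in [0, 1] is s = 1.)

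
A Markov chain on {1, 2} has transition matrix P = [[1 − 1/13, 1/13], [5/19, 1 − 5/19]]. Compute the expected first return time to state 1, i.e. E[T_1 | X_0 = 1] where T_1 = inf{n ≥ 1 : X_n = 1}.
E[T_1 | X_0 = 1] = 1/π_1 = 84/65

For an irreducible recurrent Markov chain with stationary distribution π, E[T_i | X_0 = i] = 1/π_i (Kac's formula). Here π_1 = (5/19)/(1/13 + 5/19) = (5/19)/(84/247) = 65/84, so E[T_1 | X_0 = 1] = 1/π_1 = (1/13 + 5/19)/(5/19) = (84/247)/(5/19) = 84/65.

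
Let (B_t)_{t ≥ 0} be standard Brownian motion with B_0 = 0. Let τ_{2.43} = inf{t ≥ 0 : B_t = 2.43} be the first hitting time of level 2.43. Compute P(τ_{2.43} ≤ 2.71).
P(τ_{2.43} ≤ 2.71) = 2(1 − Φ(2.43/√2.71)) = 2(1 − Φ(1.4761)) ≈ 0.1399

By the reflection principle for standard BM, P(τ_b ≤ t) = 2 · P(B_t ≥ b). Since B_t ~ N(0, t), P(B_t ≥ 2.43) = 1 − Φ(2.43/√t) = 1 − Φ(2.43/√2.71) = 1 − Φ(1.4761) ≈ 0.06996. Doubling: P(τ_{2.43} ≤ 2.71) ≈ 2 · 0.06996 = 0.13992 ≈ 0.1399.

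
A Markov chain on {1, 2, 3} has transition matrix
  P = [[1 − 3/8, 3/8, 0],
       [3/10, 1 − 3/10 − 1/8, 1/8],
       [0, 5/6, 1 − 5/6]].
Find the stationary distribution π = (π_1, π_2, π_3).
π = (16/39, 20/39, 1/13)

This is a birth-death chain on three states, which satisfies detailed balance: π_1 · P_{12} = π_2 · P_{21} and π_2 · P_{23} = π_3 · P_{32}.
From π_1 · 3/8 = π_2 · 3/10: π_2/π_1 = (3/8)/(3/10) = 5/4.
From π_2 · 1/8 = π_3 · 5/6: π_3/π_2 = (1/8)/(5/6) = 3/20.
Take π_1 proportional to 1; then unnormalized π = (1, 5/4, 3/16). Normalize by dividing by the sum 39/16:
  π = (16/39, 20/39, 1/13).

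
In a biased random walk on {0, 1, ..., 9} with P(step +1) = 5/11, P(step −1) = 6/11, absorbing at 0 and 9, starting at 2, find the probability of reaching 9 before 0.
P(hit 9 before 0) = (1 − (6/5)^2) / (1 − (6/5)^9) = 859375/8124571

Let u_k denote P(reach 9 before 0 | start at k). Boundary: u_0 = 0, u_9 = 1. Recurrence: u_k = 5/11·u_{k+1} + 6/11·u_{k-1} for 1 ≤ k ≤ 8. Try u_k = A + B·r^k with r = q/p = (6/11)/(5/11) = 6/5. Substitution satisfies the recurrence; boundary conditions give:
  u_k = (1 − r^k) / (1 − r^N) = (1 − (6/5)^2) / (1 − (6/5)^9) = 859375/8124571.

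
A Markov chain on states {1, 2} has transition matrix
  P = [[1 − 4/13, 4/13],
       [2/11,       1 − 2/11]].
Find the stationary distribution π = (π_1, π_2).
π_1 = 13/35, π_2 = 22/35

Solve πP = π with π_1 + π_2 = 1. From πP = π: π_1 · (1 − 4/13) + π_2 · 2/11 = π_1 ⇒ π_2 · 2/11 = π_1 · 4/13 ⇒ π_2/π_1 = (4/13)/(2/11) = 22/13. Together with π_1 + π_2 = 1:
  π_1 = (2/11)/(4/13 + 2/11) = (2/11)/(70/143) = 13/35,
  π_2 = (4/13)/(4/13 + 2/11) = (4/13)/(70/143) = 22/35.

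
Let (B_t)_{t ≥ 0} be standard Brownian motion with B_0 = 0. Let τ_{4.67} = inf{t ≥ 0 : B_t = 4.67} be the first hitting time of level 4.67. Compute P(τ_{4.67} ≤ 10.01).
P(τ_{4.67} ≤ 10.01) = 2(1 − Φ(4.67/√10.01)) = 2(1 − Φ(1.4760)) ≈ 0.1399

By the reflection principle for standard BM, P(τ_b ≤ t) = 2 · P(B_t ≥ b). Since B_t ~ N(0, t), P(B_t ≥ 4.67) = 1 − Φ(4.67/√t) = 1 − Φ(4.67/√10.01) = 1 − Φ(1.4760) ≈ 0.06997. Doubling: P(τ_{4.67} ≤ 10.01) ≈ 2 · 0.06997 = 0.13994 ≈ 0.1399.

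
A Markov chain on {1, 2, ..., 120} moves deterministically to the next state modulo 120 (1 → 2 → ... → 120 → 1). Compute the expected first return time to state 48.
E[T_48 | X_0 = 48] = 120

The chain cycles deterministically, so starting at state 48 it returns in exactly 120 steps. Equivalently, the stationary distribution is uniform π_j = 1/120 for every state j, so by Kac's formula E[T_48] = 1/π_48 = 120.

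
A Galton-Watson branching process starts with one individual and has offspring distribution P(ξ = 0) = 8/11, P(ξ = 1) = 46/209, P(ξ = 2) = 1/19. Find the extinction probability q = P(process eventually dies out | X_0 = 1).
q = 1

Mean offspring μ = 0·8/11 + 1·46/209 + 2·1/19 = 68/209 ≤ 1. For μ ≤ 1 with offspring not concentrated at 1, the Galton-Watson process goes extinct almost surely, so q = 1.
(Algebraic check: The pgf is f(s) = 8/11 + 46/209·s + 1/19·s². The extinction probability q is the smallest fixed point of f in [0, 1]. Setting s = f(s):
  1/19·s² + (46/209 − 1)·s + 8/11 = 0
  1/19·s² − (8/11 + 1/19)·s + 8/11 = 0
which factors as (s − 1)·(1/19·s − 8/11) = 0, giving roots s = 1 and s = (8/11)/(1/19) = 152/11. Since 152/11 ≥ 1, the smallest root in [0, 1] is s = 1.)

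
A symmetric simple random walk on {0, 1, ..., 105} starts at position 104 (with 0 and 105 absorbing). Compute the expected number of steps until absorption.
E[τ | X_0 = 104] = 104

Let v_k = E[τ | X_0 = k]. Boundary: v_0 = v_105 = 0. Recurrence: v_k = 1 + (v_{k-1} + v_{k+1})/2 for 1 ≤ k ≤ 104. The particular solution to v_k − (v_{k-1} + v_{k+1})/2 = 1 is v_k = −k^2. Adding homogeneous solution A + B k and matching boundaries gives v_k = k (105 − k). Substituting k = 104: v_104 = 104 · 1 = 104.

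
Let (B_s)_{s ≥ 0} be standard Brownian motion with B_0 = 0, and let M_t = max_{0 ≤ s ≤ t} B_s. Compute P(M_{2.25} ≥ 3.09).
P(M_{2.25} ≥ 3.09) = 2·P(B_{2.25} ≥ 3.09) = 2(1 − Φ(3.09/√2.25)) ≈ 0.0394

By the reflection principle for Brownian motion, P(M_t ≥ a) = 2 · P(B_t ≥ a) for a ≥ 0. Since B_t ~ N(0, t), P(B_t ≥ 3.09) = 1 − Φ(3.09/√t) = 1 − Φ(3.09/√2.25) = 1 − Φ(2.0600). So
  P(M_{2.25} ≥ 3.09) = 2(1 − Φ(2.0600)) ≈ 0.0394.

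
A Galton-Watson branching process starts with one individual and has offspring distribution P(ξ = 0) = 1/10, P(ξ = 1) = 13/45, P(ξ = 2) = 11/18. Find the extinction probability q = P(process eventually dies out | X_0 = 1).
q = 9/55

The pgf is f(s) = 1/10 + 13/45·s + 11/18·s². The extinction probability q is the smallest fixed point of f in [0, 1]. Setting s = f(s):
  11/18·s² + (13/45 − 1)·s + 1/10 = 0
  11/18·s² − (1/10 + 11/18)·s + 1/10 = 0
which factors as (s − 1)·(11/18·s − 1/10) = 0, giving roots s = 1 and s = (1/10)/(11/18) = 9/55.
Mean offspring μ = 13/45 + 2·11/18 = 68/45 > 1 (supercritical), so q < 1. The extinction probability is the smaller root: q = (1/10)/(11/18) = 9/55.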